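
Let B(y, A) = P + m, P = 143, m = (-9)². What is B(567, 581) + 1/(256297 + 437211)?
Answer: 155345793/693508 ≈ 224.00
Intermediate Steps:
m = 81
B(y, A) = 224 (B(y, A) = 143 + 81 = 224)
B(567, 581) + 1/(256297 + 437211) = 224 + 1/(256297 + 437211) = 224 + 1/693508 = 155345793/693508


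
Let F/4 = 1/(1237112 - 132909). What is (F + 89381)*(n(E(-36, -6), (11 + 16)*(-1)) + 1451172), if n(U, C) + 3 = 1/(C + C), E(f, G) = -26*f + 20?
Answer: 7734030468822004375/59626962 ≈ 1.2971e+11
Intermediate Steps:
F = 4/1104203 (F = 4/(1237112 - 132909) = 4/1104203 ≈ 3.6225e-6)
E(f, G) = 20 - 26*f
n(U, C) = -3 + 1/(2*C) (n(U, C) = -3 + 1/(C + C) = -3 + 1/(2*C))
(F + 89381)*(n(E(-36, -6), (11 + 16)*(-1)) + 1451172) = (4/1104203 + 89381)*((-3 + 1/(2*(((11 + 16)*(-1))))) + 1451172) = 98694768347*((-3 + 1/(2*((27*(-1))))) + 1451172)/1104203 = 98694768347*((-3 + (½)/(-27)) + 1451172)/1104203 = 98694768347*((-3 + (½)*(-1/27)) + 1451172)/1104203 = 98694768347*((-3 - 1/54) + 1451172)/1104203 = 98694768347*(-163/54 + 1451172)/1104203 = (98694768347/1104203)*(78363125/54) = 7734030468822004375/59626962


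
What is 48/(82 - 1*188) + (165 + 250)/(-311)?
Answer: -29459/16483 ≈ -1.7872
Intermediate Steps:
48/(82 - 1*188) + (165 + 250)/(-311) = 48/(82 - 188) + 415*(-1/311) = 48/(-106) - 415/311 = 48*(-1/106) - 415/311 = -24/53 - 415/311 = -29459/16483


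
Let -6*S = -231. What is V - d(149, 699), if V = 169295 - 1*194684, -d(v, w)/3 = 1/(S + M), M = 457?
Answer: -25160493/991 ≈ -25389.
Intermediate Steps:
S = 77/2 (S = -⅙*(-231) = 77/2 ≈ 38.500)
d(v, w) = -6/991 (d(v, w) = -3/(77/2 + 457) = -3/991/2 = -3*2/991 = -6/991)
V = -25389 (V = 169295 - 194684 = -25389)
V - d(149, 699) = -25389 - 1*(-6/991) = -25389 + 6/991 = -25160493/991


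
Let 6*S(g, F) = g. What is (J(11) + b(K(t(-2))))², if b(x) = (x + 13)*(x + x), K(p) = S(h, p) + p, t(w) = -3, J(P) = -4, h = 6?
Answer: 2304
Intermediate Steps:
S(g, F) = g/6
K(p) = 1 + p (K(p) = (⅙)*6 + p = 1 + p)
b(x) = 2*x*(13 + x) (b(x) = (13 + x)*(2*x) = 2*x*(13 + x))
(J(11) + b(K(t(-2))))² = (-4 + 2*(1 - 3)*(13 + (1 - 3)))² = (-4 + 2*(-2)*(13 - 2))² = (-4 + 2*(-2)*11)² = (-4 - 44)² = (-48)² = 2304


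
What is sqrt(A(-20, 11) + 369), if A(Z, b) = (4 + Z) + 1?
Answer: sqrt(354) ≈ 18.815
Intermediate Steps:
A(Z, b) = 5 + Z
sqrt(A(-20, 11) + 369) = sqrt((5 - 20) + 369) = sqrt(-15 + 369) = sqrt(354)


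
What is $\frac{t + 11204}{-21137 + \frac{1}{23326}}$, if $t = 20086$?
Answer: $- \frac{104267220}{70434523} \approx -1.4803$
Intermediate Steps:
$\frac{t + 11204}{-21137 + \frac{1}{23326}} = \frac{20086 + 11204}{-21137 + \frac{1}{23326}} = \frac{31290}{-21137 + \frac{1}{23326}} = \frac{31290}{- \frac{493041661}{23326}} = 31290 \left(- \frac{23326}{493041661}\right) = - \frac{104267220}{70434523}$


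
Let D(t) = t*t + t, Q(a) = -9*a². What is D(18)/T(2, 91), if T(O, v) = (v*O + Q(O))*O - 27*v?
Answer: -342/2165 ≈ -0.15797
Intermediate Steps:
D(t) = t + t² (D(t) = t² + t = t + t²)
T(O, v) = -27*v + O*(-9*O² + O*v) (T(O, v) = (v*O - 9*O²)*O - 27*v = (O*v - 9*O²)*O - 27*v = (-9*O² + O*v)*O - 27*v = O*(-9*O² + O*v) - 27*v = -27*v + O*(-9*O² + O*v))
D(18)/T(2, 91) = (18*(1 + 18))/(-27*91 - 9*2³ + 91*2²) = (18*19)/(-2457 - 9*8 + 91*4) = 342/(-2457 - 72 + 364) = 342/(-2165) = 342*(-1/2165) = -342/2165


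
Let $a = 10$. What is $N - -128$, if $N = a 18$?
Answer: $308$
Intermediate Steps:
$N = 180$ ($N = 10 \cdot 18 = 180$)
$N - -128 = 180 - -128 = 180 + 128 = 308$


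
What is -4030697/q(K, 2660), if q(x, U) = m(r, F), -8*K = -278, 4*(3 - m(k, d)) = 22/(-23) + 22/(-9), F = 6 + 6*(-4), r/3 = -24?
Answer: -834354279/797 ≈ -1.0469e+6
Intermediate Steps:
r = -72 (r = 3*(-24) = -72)
F = -18 (F = 6 - 24 = -18)
m(k, d) = 797/207 (m(k, d) = 3 - (22/(-23) + 22/(-9))/4 = 3 - (22*(-1/23) + 22*(-⅑))/4 = 3 - (-22/23 - 22/9)/4 = 3 - ¼*(-704/207) = 3 + 176/207 = 797/207)
K = 139/4 (K = -⅛*(-278) = 139/4 ≈ 34.750)
q(x, U) = 797/207
-4030697/q(K, 2660) = -4030697/797/207 = -4030697*207/797 = -834354279/797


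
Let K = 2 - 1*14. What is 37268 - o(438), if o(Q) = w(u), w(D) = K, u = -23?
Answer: 37280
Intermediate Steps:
K = -12 (K = 2 - 14 = -12)
w(D) = -12
o(Q) = -12
37268 - o(438) = 37268 - 1*(-12) = 37268 + 12 = 37280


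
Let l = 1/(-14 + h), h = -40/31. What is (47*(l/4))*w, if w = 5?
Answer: -7285/1896 ≈ -3.8423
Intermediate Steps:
h = -40/31 (h = -40*1/31 = -40/31 ≈ -1.2903)
l = -31/474 (l = 1/(-14 - 40/31) = 1/(-474/31) = -31/474 ≈ -0.065401)
(47*(l/4))*w = (47*(-31/474/4))*5 = (47*(-31/474*¼))*5 = (47*(-31/1896))*5 = -1457/1896*5 = -7285/1896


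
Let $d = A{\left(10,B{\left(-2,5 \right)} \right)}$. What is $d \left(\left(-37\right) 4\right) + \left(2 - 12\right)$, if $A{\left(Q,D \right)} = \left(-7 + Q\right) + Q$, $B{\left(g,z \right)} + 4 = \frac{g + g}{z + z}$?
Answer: $-1934$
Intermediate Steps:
$B{\left(g,z \right)} = -4 + \frac{g}{z}$ ($B{\left(g,z \right)} = -4 + \frac{g + g}{z + z} = -4 + \frac{2 g}{2 z} = -4 + 2 g \frac{1}{2 z} = -4 + \frac{g}{z}$)
$A{\left(Q,D \right)} = -7 + 2 Q$
$d = 13$ ($d = -7 + 2 \cdot 10 = -7 + 20 = 13$)
$d \left(\left(-37\right) 4\right) + \left(2 - 12\right) = 13 \left(\left(-37\right) 4\right) + \left(2 - 12\right) = 13 \left(-148\right) + \left(2 - 12\right) = -1924 - 10 = -1934$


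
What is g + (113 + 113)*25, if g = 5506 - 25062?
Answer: -13906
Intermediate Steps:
g = -19556
g + (113 + 113)*25 = -19556 + (113 + 113)*25 = -19556 + 226*25 = -19556 + 5650 = -13906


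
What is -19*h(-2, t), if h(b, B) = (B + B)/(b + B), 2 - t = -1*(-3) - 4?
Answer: -114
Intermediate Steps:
t = 3 (t = 2 - (-1*(-3) - 4) = 2 - (3 - 4) = 2 - 1*(-1) = 2 + 1 = 3)
h(b, B) = 2*B/(B + b) (h(b, B) = (2*B)/(B + b) = 2*B/(B + b))
-19*h(-2, t) = -38*3/(3 - 2) = -38*3/1 = -38*3 = -19*6 = -114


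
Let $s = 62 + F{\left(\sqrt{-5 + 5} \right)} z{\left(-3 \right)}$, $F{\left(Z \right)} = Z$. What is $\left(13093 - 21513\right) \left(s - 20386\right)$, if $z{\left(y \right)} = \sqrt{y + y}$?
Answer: $171128080$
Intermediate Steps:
$z{\left(y \right)} = \sqrt{2} \sqrt{y}$ ($z{\left(y \right)} = \sqrt{2 y} = \sqrt{2} \sqrt{y}$)
$s = 62$ ($s = 62 + \sqrt{-5 + 5} \sqrt{2} \sqrt{-3} = 62 + \sqrt{0} \sqrt{2} i \sqrt{3} = 62 + 0 i \sqrt{6} = 62 + 0 = 62$)
$\left(13093 - 21513\right) \left(s - 20386\right) = \left(13093 - 21513\right) \left(62 - 20386\right) = \left(-8420\right) \left(-20324\right) = 171128080$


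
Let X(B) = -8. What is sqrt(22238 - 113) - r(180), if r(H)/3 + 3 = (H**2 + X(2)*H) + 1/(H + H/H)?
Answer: -16809654/181 + 5*sqrt(885) ≈ -92722.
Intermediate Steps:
r(H) = -9 - 24*H + 3*H**2 + 3/(1 + H) (r(H) = -9 + 3*((H**2 - 8*H) + 1/(H + H/H)) = -9 + 3*((H**2 - 8*H) + 1/(H + 1)) = -9 + 3*((H**2 - 8*H) + 1/(1 + H)) = -9 + 3*(H**2 + 1/(1 + H) - 8*H) = -9 + (-24*H + 3*H**2 + 3/(1 + H)) = -9 - 24*H + 3*H**2 + 3/(1 + H))
sqrt(22238 - 113) - r(180) = sqrt(22238 - 113) - 3*(-2 + 180**3 - 11*180 - 7*180**2)/(1 + 180) = sqrt(22125) - 3*(-2 + 5832000 - 1980 - 7*32400)/181 = 5*sqrt(885) - 3*(-2 + 5832000 - 1980 - 226800)/181 = 5*sqrt(885) - 3*5603218/181 = 5*sqrt(885) - 1*16809654/181 = 5*sqrt(885) - 16809654/181 = -16809654/181 + 5*sqrt(885)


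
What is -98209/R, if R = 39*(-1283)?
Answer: 98209/50037 ≈ 1.9627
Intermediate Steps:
R = -50037
-98209/R = -98209/(-50037) = -98209*(-1/50037) = 98209/50037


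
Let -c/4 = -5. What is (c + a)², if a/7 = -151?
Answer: 1075369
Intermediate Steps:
c = 20 (c = -4*(-5) = 20)
a = -1057 (a = 7*(-151) = -1057)
(c + a)² = (20 - 1057)² = (-1037)² = 1075369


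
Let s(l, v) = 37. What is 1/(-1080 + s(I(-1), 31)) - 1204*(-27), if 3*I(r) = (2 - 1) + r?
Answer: 33905843/1043 ≈ 32508.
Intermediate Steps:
I(r) = ⅓ + r/3 (I(r) = ((2 - 1) + r)/3 = (1 + r)/3 = ⅓ + r/3)
1/(-1080 + s(I(-1), 31)) - 1204*(-27) = 1/(-1080 + 37) - 1204*(-27) = 1/(-1043) + 32508 = -1/1043 + 32508 = 33905843/1043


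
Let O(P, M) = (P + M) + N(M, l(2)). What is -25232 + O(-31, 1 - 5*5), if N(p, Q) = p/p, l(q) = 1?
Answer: -25286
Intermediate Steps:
N(p, Q) = 1
O(P, M) = 1 + M + P (O(P, M) = (P + M) + 1 = (M + P) + 1 = 1 + M + P)
-25232 + O(-31, 1 - 5*5) = -25232 + (1 + (1 - 5*5) - 31) = -25232 + (1 + (1 - 25) - 31) = -25232 + (1 - 24 - 31) = -25232 - 54 = -25286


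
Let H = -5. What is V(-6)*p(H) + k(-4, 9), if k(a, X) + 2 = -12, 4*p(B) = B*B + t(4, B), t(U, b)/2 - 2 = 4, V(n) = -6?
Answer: -139/2 ≈ -69.500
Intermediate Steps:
t(U, b) = 12 (t(U, b) = 4 + 2*4 = 4 + 8 = 12)
p(B) = 3 + B²/4 (p(B) = (B*B + 12)/4 = (B² + 12)/4 = (12 + B²)/4 = 3 + B²/4)
k(a, X) = -14 (k(a, X) = -2 - 12 = -14)
V(-6)*p(H) + k(-4, 9) = -6*(3 + (¼)*(-5)²) - 14 = -6*(3 + (¼)*25) - 14 = -6*(3 + 25/4) - 14 = -6*37/4 - 14 = -111/2 - 14 = -139/2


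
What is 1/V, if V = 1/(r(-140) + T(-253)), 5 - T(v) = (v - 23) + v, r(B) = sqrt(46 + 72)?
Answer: 534 + sqrt(118) ≈ 544.86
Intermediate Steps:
r(B) = sqrt(118)
T(v) = 28 - 2*v (T(v) = 5 - ((v - 23) + v) = 5 - ((-23 + v) + v) = 5 - (-23 + 2*v) = 5 + (23 - 2*v) = 28 - 2*v)
V = 1/(534 + sqrt(118)) (V = 1/(sqrt(118) + (28 - 2*(-253))) = 1/(sqrt(118) + (28 + 506)) = 1/(sqrt(118) + 534) = 1/(534 + sqrt(118)) ≈ 0.0018353)
1/V = 1/(267/142519 - sqrt(118)/285038)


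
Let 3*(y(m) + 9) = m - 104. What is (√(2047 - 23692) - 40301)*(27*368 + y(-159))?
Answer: -1189604918/3 + 29518*I*√2405 ≈ -3.9653e+8 + 1.4476e+6*I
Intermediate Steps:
y(m) = -131/3 + m/3 (y(m) = -9 + (m - 104)/3 = -9 + (-104 + m)/3 = -9 + (-104/3 + m/3) = -131/3 + m/3)
(√(2047 - 23692) - 40301)*(27*368 + y(-159)) = (√(2047 - 23692) - 40301)*(27*368 + (-131/3 + (⅓)*(-159))) = (√(-21645) - 40301)*(9936 + (-131/3 - 53)) = (3*I*√2405 - 40301)*(9936 - 290/3) = (-40301 + 3*I*√2405)*(29518/3) = -1189604918/3 + 29518*I*√2405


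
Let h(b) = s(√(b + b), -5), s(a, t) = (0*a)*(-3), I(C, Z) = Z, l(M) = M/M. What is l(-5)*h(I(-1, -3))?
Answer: 0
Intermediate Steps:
l(M) = 1
s(a, t) = 0 (s(a, t) = 0*(-3) = 0)
h(b) = 0
l(-5)*h(I(-1, -3)) = 1*0 = 0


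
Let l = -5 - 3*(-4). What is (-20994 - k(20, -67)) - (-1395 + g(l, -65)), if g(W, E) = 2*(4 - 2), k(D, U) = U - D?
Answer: -19516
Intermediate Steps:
l = 7 (l = -5 + 12 = 7)
g(W, E) = 4 (g(W, E) = 2*2 = 4)
(-20994 - k(20, -67)) - (-1395 + g(l, -65)) = (-20994 - (-67 - 1*20)) - (-1395 + 4) = (-20994 - (-67 - 20)) - 1*(-1391) = (-20994 - 1*(-87)) + 1391 = (-20994 + 87) + 1391 = -20907 + 1391 = -19516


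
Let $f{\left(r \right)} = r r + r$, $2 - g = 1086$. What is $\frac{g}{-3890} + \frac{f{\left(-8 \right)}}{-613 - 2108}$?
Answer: $\frac{1365862}{5292345} \approx 0.25808$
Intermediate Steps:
$g = -1084$ ($g = 2 - 1086 = -1084$)
$f{\left(r \right)} = r + r^{2}$ ($f{\left(r \right)} = r^{2} + r = r + r^{2}$)
$\frac{g}{-3890} + \frac{f{\left(-8 \right)}}{-613 - 2108} = - \frac{1084}{-3890} + \frac{\left(-8\right) \left(1 - 8\right)}{-613 - 2108} = \left(-1084\right) \left(- \frac{1}{3890}\right) + \frac{\left(-8\right) \left(-7\right)}{-2721} = \frac{542}{1945} + 56 \left(- \frac{1}{2721}\right) = \frac{542}{1945} - \frac{56}{2721} = \frac{1365862}{5292345}$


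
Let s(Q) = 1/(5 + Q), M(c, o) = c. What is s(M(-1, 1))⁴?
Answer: 1/256 ≈ 0.0039063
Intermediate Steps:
s(M(-1, 1))⁴ = (1/(5 - 1))⁴ = (1/4)⁴ = (¼)⁴ = 1/256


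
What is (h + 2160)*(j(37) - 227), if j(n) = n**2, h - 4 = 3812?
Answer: 6824592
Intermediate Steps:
h = 3816 (h = 4 + 3812 = 3816)
(h + 2160)*(j(37) - 227) = (3816 + 2160)*(37**2 - 227) = 5976*(1369 - 227) = 5976*1142 = 6824592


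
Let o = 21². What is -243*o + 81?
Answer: -107082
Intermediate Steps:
o = 441
-243*o + 81 = -243*441 + 81 = -107163 + 81 = -107082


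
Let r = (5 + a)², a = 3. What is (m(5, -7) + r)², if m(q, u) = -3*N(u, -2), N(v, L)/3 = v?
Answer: 16129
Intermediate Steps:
N(v, L) = 3*v
m(q, u) = -9*u
r = 64 (r = (5 + 3)² = 8² = 64)
(m(5, -7) + r)² = (-9*(-7) + 64)² = (63 + 64)² = 127² = 16129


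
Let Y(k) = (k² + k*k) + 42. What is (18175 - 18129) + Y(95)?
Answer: 18138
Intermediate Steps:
Y(k) = 42 + 2*k² (Y(k) = (k² + k²) + 42 = 2*k² + 42 = 42 + 2*k²)
(18175 - 18129) + Y(95) = (18175 - 18129) + (42 + 2*95²) = 46 + (42 + 2*9025) = 46 + (42 + 18050) = 46 + 18092 = 18138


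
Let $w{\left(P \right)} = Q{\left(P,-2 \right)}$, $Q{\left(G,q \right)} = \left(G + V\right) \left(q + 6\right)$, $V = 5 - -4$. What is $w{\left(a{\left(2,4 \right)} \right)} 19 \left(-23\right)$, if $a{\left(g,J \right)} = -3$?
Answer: $-10488$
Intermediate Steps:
$V = 9$ ($V = 5 + 4 = 9$)
$Q{\left(G,q \right)} = \left(6 + q\right) \left(9 + G\right)$ ($Q{\left(G,q \right)} = \left(G + 9\right) \left(q + 6\right) = \left(9 + G\right) \left(6 + q\right) = \left(6 + q\right) \left(9 + G\right)$)
$w{\left(P \right)} = 36 + 4 P$ ($w{\left(P \right)} = 54 + 6 P + 9 \left(-2\right) + P \left(-2\right) = 54 + 6 P - 18 - 2 P = 36 + 4 P$)
$w{\left(a{\left(2,4 \right)} \right)} 19 \left(-23\right) = \left(36 + 4 \left(-3\right)\right) 19 \left(-23\right) = \left(36 - 12\right) 19 \left(-23\right) = 24 \cdot 19 \left(-23\right) = 456 \left(-23\right) = -10488$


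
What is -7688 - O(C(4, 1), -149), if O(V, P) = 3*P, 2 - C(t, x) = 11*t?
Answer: -7241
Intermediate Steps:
C(t, x) = 2 - 11*t
-7688 - O(C(4, 1), -149) = -7688 - 3*(-149) = -7688 - 1*(-447) = -7688 + 447 = -7241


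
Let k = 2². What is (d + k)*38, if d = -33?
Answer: -1102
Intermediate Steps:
k = 4
(d + k)*38 = (-33 + 4)*38 = -29*38 = -1102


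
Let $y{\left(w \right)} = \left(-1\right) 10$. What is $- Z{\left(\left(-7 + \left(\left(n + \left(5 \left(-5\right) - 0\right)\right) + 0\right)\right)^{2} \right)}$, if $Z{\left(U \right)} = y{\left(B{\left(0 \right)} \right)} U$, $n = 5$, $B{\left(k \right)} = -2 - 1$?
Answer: $7290$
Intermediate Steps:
$B{\left(k \right)} = -3$ ($B{\left(k \right)} = -2 - 1 = -3$)
$y{\left(w \right)} = -10$
$Z{\left(U \right)} = - 10 U$
$- Z{\left(\left(-7 + \left(\left(n + \left(5 \left(-5\right) - 0\right)\right) + 0\right)\right)^{2} \right)} = - \left(-10\right) \left(-7 + \left(\left(5 + \left(5 \left(-5\right) - 0\right)\right) + 0\right)\right)^{2} = - \left(-10\right) \left(-7 + \left(\left(5 + \left(-25 + 0\right)\right) + 0\right)\right)^{2} = - \left(-10\right) \left(-7 + \left(\left(5 - 25\right) + 0\right)\right)^{2} = - \left(-10\right) \left(-7 + \left(-20 + 0\right)\right)^{2} = - \left(-10\right) \left(-7 - 20\right)^{2} = - \left(-10\right) \left(-27\right)^{2} = - \left(-10\right) 729 = \left(-1\right) \left(-7290\right) = 7290$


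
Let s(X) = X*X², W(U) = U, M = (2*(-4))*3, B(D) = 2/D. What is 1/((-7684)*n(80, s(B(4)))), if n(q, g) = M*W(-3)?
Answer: -1/553248 ≈ -1.8075e-6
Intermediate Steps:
M = -24 (M = -8*3 = -24)
s(X) = X³
n(q, g) = 72 (n(q, g) = -24*(-3) = 72)
1/((-7684)*n(80, s(B(4)))) = 1/(-7684*72) = -1/7684*1/72 = -1/553248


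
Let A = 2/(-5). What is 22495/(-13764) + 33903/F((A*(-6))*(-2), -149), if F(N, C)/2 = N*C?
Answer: 181026685/8203344 ≈ 22.067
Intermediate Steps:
A = -⅖ (A = 2*(-⅕) = -⅖ ≈ -0.40000)
F(N, C) = 2*C*N (F(N, C) = 2*(N*C) = 2*(C*N) = 2*C*N)
22495/(-13764) + 33903/F((A*(-6))*(-2), -149) = 22495/(-13764) + 33903/((2*(-149)*(-⅖*(-6)*(-2)))) = 22495*(-1/13764) + 33903/((2*(-149)*((12/5)*(-2)))) = -22495/13764 + 33903/((2*(-149)*(-24/5))) = -22495/13764 + 33903/(7152/5) = -22495/13764 + 33903*(5/7152) = -22495/13764 + 56505/2384 = 181026685/8203344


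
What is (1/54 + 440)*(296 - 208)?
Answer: 1045484/27 ≈ 38722.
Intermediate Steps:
(1/54 + 440)*(296 - 208) = (1/54 + 440)*88 = (23761/54)*88 = 1045484/27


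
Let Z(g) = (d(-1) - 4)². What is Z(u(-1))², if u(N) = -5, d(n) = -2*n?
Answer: 16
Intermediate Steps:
Z(g) = 4 (Z(g) = (-2*(-1) - 4)² = (2 - 4)² = (-2)² = 4)
Z(u(-1))² = 4² = 16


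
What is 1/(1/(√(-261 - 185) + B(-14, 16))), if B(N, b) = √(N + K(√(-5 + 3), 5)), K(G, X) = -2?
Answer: I*(4 + √446) ≈ 25.119*I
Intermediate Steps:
B(N, b) = √(-2 + N) (B(N, b) = √(N - 2) = √(-2 + N))
1/(1/(√(-261 - 185) + B(-14, 16))) = 1/(1/(√(-261 - 185) + √(-2 - 14))) = 1/(1/(√(-446) + √(-16))) = 1/(1/(I*√446 + 4*I)) = 1/(1/(4*I + I*√446)) = 4*I + I*√446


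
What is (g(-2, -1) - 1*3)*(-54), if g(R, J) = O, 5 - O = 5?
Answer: 162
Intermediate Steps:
O = 0 (O = 5 - 1*5 = 5 - 5 = 0)
g(R, J) = 0
(g(-2, -1) - 1*3)*(-54) = (0 - 1*3)*(-54) = (0 - 3)*(-54) = -3*(-54) = 162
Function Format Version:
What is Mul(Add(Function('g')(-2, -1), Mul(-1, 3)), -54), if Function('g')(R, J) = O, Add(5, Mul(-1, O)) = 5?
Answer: 162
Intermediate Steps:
O = 0 (O = Add(5, Mul(-1, 5)) = Add(5, -5) = 0)
Function('g')(R, J) = 0
Mul(Add(Function('g')(-2, -1), Mul(-1, 3)), -54) = Mul(Add(0, Mul(-1, 3)), -54) = Mul(Add(0, -3), -54) = Mul(-3, -54) = 162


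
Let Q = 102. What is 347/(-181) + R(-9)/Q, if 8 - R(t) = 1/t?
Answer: -305333/166158 ≈ -1.8376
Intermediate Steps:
R(t) = 8 - 1/t
347/(-181) + R(-9)/Q = 347/(-181) + (8 - 1/(-9))/102 = 347*(-1/181) + (8 - 1*(-1/9))*(1/102) = -347/181 + (8 + 1/9)*(1/102) = -347/181 + (73/9)*(1/102) = -347/181 + 73/918 = -305333/166158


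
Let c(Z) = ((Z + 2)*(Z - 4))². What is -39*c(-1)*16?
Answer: -15600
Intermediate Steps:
c(Z) = (-4 + Z)²*(2 + Z)² (c(Z) = ((2 + Z)*(-4 + Z))² = ((-4 + Z)*(2 + Z))² = (-4 + Z)²*(2 + Z)²)
-39*c(-1)*16 = -39*(-4 - 1)²*(2 - 1)²*16 = -39*(-5)²*1²*16 = -975*16 = -15600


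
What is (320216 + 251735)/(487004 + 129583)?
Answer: 571951/616587 ≈ 0.92761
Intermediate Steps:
(320216 + 251735)/(487004 + 129583) = 571951/616587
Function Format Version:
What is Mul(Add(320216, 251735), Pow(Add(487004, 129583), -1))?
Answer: Rational(571951, 616587) ≈ 0.92761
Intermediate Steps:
Mul(Add(320216, 251735), Pow(Add(487004, 129583), -1)) = Mul(571951, Pow(616587, -1)) = Mul(571951, Rational(1, 616587)) = Rational(571951, 616587)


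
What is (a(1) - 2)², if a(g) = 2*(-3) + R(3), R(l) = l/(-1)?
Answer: 121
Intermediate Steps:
R(l) = -l (R(l) = l*(-1) = -l)
a(g) = -9 (a(g) = 2*(-3) - 1*3 = -6 - 3 = -9)
(a(1) - 2)² = (-9 - 2)² = (-11)² = 121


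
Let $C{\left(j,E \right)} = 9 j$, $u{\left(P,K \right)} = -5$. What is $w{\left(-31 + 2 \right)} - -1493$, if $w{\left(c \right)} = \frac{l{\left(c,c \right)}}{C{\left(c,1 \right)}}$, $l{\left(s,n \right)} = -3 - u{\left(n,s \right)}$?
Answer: $\frac{389671}{261} \approx 1493.0$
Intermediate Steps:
$l{\left(s,n \right)} = 2$ ($l{\left(s,n \right)} = -3 - -5 = -3 + 5 = 2$)
$w{\left(c \right)} = \frac{2}{9 c}$
$w{\left(-31 + 2 \right)} - -1493 = \frac{2}{9 \left(-31 + 2\right)} - -1493 = \frac{2}{9 \left(-29\right)} + 1493 = \frac{2}{9} \left(- \frac{1}{29}\right) + 1493 = - \frac{2}{261} + 1493 = \frac{389671}{261}$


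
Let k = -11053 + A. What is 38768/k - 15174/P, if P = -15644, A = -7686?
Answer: -161070503/146576458 ≈ -1.0989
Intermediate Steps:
k = -18739 (k = -11053 - 7686 = -18739)
38768/k - 15174/P = 38768/(-18739) - 15174/(-15644) = 38768*(-1/18739) - 15174*(-1/15644) = -38768/18739 + 7587/7822 = -161070503/146576458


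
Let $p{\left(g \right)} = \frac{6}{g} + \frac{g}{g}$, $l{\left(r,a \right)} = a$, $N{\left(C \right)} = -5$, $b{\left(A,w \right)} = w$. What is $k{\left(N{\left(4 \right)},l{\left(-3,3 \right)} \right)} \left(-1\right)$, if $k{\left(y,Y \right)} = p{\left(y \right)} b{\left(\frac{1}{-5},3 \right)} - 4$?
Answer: $\frac{23}{5} \approx 4.6$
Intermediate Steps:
$p{\left(g \right)} = 1 + \frac{6}{g}$ ($p{\left(g \right)} = \frac{6}{g} + 1 = 1 + \frac{6}{g}$)
$k{\left(y,Y \right)} = -4 + \frac{3 \left(6 + y\right)}{y}$ ($k{\left(y,Y \right)} = \frac{6 + y}{y} 3 - 4 = \frac{3 \left(6 + y\right)}{y} - 4 = -4 + \frac{3 \left(6 + y\right)}{y}$)
$k{\left(N{\left(4 \right)},l{\left(-3,3 \right)} \right)} \left(-1\right) = \frac{18 - -5}{-5} \left(-1\right) = - \frac{18 + 5}{5} \left(-1\right) = \left(- \frac{1}{5}\right) 23 \left(-1\right) = \left(- \frac{23}{5}\right) \left(-1\right) = \frac{23}{5}$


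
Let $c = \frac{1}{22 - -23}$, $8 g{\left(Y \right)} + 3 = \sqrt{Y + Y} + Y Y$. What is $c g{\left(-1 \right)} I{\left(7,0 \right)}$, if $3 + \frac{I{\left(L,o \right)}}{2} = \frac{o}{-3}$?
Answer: $\frac{1}{30} - \frac{i \sqrt{2}}{60} \approx 0.033333 - 0.02357 i$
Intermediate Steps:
$I{\left(L,o \right)} = -6 - \frac{2 o}{3}$ ($I{\left(L,o \right)} = -6 + 2 \frac{o}{-3} = -6 + 2 o \left(- \frac{1}{3}\right) = -6 + 2 \left(- \frac{o}{3}\right) = -6 - \frac{2 o}{3}$)
$g{\left(Y \right)} = - \frac{3}{8} + \frac{Y^{2}}{8} + \frac{\sqrt{2} \sqrt{Y}}{8}$ ($g{\left(Y \right)} = - \frac{3}{8} + \frac{\sqrt{Y + Y} + Y Y}{8} = - \frac{3}{8} + \frac{\sqrt{2 Y} + Y^{2}}{8} = - \frac{3}{8} + \frac{\sqrt{2} \sqrt{Y} + Y^{2}}{8} = - \frac{3}{8} + \frac{Y^{2} + \sqrt{2} \sqrt{Y}}{8} = - \frac{3}{8} + \left(\frac{Y^{2}}{8} + \frac{\sqrt{2} \sqrt{Y}}{8}\right) = - \frac{3}{8} + \frac{Y^{2}}{8} + \frac{\sqrt{2} \sqrt{Y}}{8}$)
$c = \frac{1}{45}$ ($c = \frac{1}{22 + 23} = \frac{1}{45} \approx 0.022222$)
$c g{\left(-1 \right)} I{\left(7,0 \right)} = \frac{- \frac{3}{8} + \frac{\left(-1\right)^{2}}{8} + \frac{\sqrt{2} \sqrt{-1}}{8}}{45} \left(-6 - 0\right) = \frac{- \frac{3}{8} + \frac{1}{8} \cdot 1 + \frac{\sqrt{2} i}{8}}{45} \left(-6 + 0\right) = \frac{- \frac{3}{8} + \frac{1}{8} + \frac{i \sqrt{2}}{8}}{45} \left(-6\right) = \frac{- \frac{1}{4} + \frac{i \sqrt{2}}{8}}{45} \left(-6\right) = \left(- \frac{1}{180} + \frac{i \sqrt{2}}{360}\right) \left(-6\right) = \frac{1}{30} - \frac{i \sqrt{2}}{60}$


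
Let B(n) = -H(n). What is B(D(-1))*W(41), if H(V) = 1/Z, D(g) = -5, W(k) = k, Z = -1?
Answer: 41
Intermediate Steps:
H(V) = -1 (H(V) = 1/(-1) = -1)
B(n) = 1 (B(n) = -1*(-1) = 1)
B(D(-1))*W(41) = 1*41 = 41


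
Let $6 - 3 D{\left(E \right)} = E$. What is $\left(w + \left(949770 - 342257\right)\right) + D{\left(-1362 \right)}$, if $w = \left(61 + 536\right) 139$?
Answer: $690952$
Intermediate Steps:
$w = 82983$ ($w = 597 \cdot 139 = 82983$)
$D{\left(E \right)} = 2 - \frac{E}{3}$
$\left(w + \left(949770 - 342257\right)\right) + D{\left(-1362 \right)} = \left(82983 + \left(949770 - 342257\right)\right) + \left(2 - -454\right) = \left(82983 + 607513\right) + \left(2 + 454\right) = 690496 + 456 = 690952$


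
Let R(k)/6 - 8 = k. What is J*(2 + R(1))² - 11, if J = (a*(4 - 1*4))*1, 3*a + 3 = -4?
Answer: -11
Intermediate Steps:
a = -7/3 (a = -1 + (⅓)*(-4) = -1 - 4/3 = -7/3 ≈ -2.3333)
R(k) = 48 + 6*k
J = 0 (J = -7*(4 - 1*4)/3*1 = -7*(4 - 4)/3*1 = -7/3*0*1 = 0*1 = 0)
J*(2 + R(1))² - 11 = 0*(2 + (48 + 6*1))² - 11 = 0*(2 + (48 + 6))² - 11 = 0*(2 + 54)² - 11 = 0*56² - 11 = 0*3136 - 11 = 0 - 11 = -11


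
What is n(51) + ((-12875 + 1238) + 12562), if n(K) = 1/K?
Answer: 47176/51 ≈ 925.02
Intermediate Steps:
n(51) + ((-12875 + 1238) + 12562) = 1/51 + ((-12875 + 1238) + 12562) = 1/51 + (-11637 + 12562) = 1/51 + 925 = 47176/51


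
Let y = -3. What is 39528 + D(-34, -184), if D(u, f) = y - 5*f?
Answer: 40445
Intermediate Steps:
D(u, f) = -3 - 5*f
39528 + D(-34, -184) = 39528 + (-3 - 5*(-184)) = 39528 + (-3 + 920) = 39528 + 917 = 40445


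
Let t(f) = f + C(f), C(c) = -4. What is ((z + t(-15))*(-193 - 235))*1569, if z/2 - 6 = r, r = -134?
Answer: 184671300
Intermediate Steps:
z = -256 (z = 12 + 2*(-134) = 12 - 268 = -256)
t(f) = -4 + f (t(f) = f - 4 = -4 + f)
((z + t(-15))*(-193 - 235))*1569 = ((-256 + (-4 - 15))*(-193 - 235))*1569 = ((-256 - 19)*(-428))*1569 = -275*(-428)*1569 = 117700*1569 = 184671300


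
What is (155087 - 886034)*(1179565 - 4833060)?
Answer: 2670511209765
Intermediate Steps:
(155087 - 886034)*(1179565 - 4833060) = -730947*(-3653495) = 2670511209765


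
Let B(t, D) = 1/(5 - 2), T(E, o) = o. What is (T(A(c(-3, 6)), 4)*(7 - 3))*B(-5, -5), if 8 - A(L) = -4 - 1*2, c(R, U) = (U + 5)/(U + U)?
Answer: 16/3 ≈ 5.3333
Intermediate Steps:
c(R, U) = (5 + U)/(2*U) (c(R, U) = (5 + U)/((2*U)) = (5 + U)*(1/(2*U)) = (5 + U)/(2*U))
A(L) = 14 (A(L) = 8 - (-4 - 1*2) = 8 - (-4 - 2) = 8 - 1*(-6) = 8 + 6 = 14)
B(t, D) = 1/3
(T(A(c(-3, 6)), 4)*(7 - 3))*B(-5, -5) = (4*(7 - 3))*(1/3) = (4*4)*(1/3) = 16*(1/3) = 16/3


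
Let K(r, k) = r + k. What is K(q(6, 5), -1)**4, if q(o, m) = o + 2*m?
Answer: 50625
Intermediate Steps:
K(r, k) = k + r
K(q(6, 5), -1)**4 = (-1 + (6 + 2*5))**4 = (-1 + (6 + 10))**4 = (-1 + 16)**4 = 15**4 = 50625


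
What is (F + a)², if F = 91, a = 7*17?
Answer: 44100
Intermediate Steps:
a = 119
(F + a)² = (91 + 119)² = 210² = 44100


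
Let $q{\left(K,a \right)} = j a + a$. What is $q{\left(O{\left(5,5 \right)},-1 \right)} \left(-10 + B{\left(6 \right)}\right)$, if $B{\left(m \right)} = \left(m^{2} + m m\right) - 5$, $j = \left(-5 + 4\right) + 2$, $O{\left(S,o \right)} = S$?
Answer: $-114$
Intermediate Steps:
$j = 1$ ($j = -1 + 2 = 1$)
$B{\left(m \right)} = -5 + 2 m^{2}$ ($B{\left(m \right)} = \left(m^{2} + m^{2}\right) - 5 = 2 m^{2} - 5 = -5 + 2 m^{2}$)
$q{\left(K,a \right)} = 2 a$ ($q{\left(K,a \right)} = 1 a + a = a + a = 2 a$)
$q{\left(O{\left(5,5 \right)},-1 \right)} \left(-10 + B{\left(6 \right)}\right) = 2 \left(-1\right) \left(-10 - \left(5 - 2 \cdot 6^{2}\right)\right) = - 2 \left(-10 + \left(-5 + 2 \cdot 36\right)\right) = - 2 \left(-10 + \left(-5 + 72\right)\right) = - 2 \left(-10 + 67\right) = \left(-2\right) 57 = -114$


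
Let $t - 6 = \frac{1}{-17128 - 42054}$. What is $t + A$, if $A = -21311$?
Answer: $- \frac{1260872511}{59182} \approx -21305.0$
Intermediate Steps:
$t = \frac{355091}{59182}$ ($t = 6 + \frac{1}{-17128 - 42054} = 6 + \frac{1}{-59182} = 6 - \frac{1}{59182} = \frac{355091}{59182} \approx 6.0$)
$t + A = \frac{355091}{59182} - 21311 = - \frac{1260872511}{59182}$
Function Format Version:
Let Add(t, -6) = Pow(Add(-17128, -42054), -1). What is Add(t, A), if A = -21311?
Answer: Rational(-1260872511, 59182) ≈ -21305.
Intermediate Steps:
t = Rational(355091, 59182) (t = Add(6, Pow(Add(-17128, -42054), -1)) = Add(6, Pow(-59182, -1)) = Add(6, Rational(-1, 59182)) = Rational(355091, 59182) ≈ 6.0000)
Add(t, A) = Add(Rational(355091, 59182), -21311) = Rational(-1260872511, 59182)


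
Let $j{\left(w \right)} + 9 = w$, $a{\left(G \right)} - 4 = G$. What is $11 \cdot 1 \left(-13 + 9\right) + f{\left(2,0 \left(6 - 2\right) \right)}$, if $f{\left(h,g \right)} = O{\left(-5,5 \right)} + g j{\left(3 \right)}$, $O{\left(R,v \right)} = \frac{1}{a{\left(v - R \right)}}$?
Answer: $- \frac{615}{14} \approx -43.929$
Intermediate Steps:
$a{\left(G \right)} = 4 + G$
$j{\left(w \right)} = -9 + w$
$O{\left(R,v \right)} = \frac{1}{4 + v - R}$ ($O{\left(R,v \right)} = \frac{1}{4 - \left(R - v\right)} = \frac{1}{4 + v - R}$)
$f{\left(h,g \right)} = \frac{1}{14} - 6 g$ ($f{\left(h,g \right)} = \frac{1}{4 + 5 - -5} + g \left(-9 + 3\right) = \frac{1}{4 + 5 + 5} + g \left(-6\right) = \frac{1}{14} - 6 g$)
$11 \cdot 1 \left(-13 + 9\right) + f{\left(2,0 \left(6 - 2\right) \right)} = 11 \cdot 1 \left(-13 + 9\right) + \left(\frac{1}{14} - 6 \cdot 0 \left(6 - 2\right)\right) = 11 \left(-4\right) + \left(\frac{1}{14} - 6 \cdot 0 \cdot 4\right) = -44 + \left(\frac{1}{14} - 0\right) = -44 + \left(\frac{1}{14} + 0\right) = -44 + \frac{1}{14} = - \frac{615}{14}$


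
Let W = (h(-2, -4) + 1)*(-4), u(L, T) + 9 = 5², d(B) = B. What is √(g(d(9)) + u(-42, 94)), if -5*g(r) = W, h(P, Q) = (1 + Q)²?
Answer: 2*√6 ≈ 4.8990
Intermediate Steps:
u(L, T) = 16 (u(L, T) = -9 + 5² = -9 + 25 = 16)
W = -40 (W = ((1 - 4)² + 1)*(-4) = ((-3)² + 1)*(-4) = (9 + 1)*(-4) = 10*(-4) = -40)
g(r) = 8 (g(r) = -⅕*(-40) = 8)
√(g(d(9)) + u(-42, 94)) = √(8 + 16) = √24 = 2*√6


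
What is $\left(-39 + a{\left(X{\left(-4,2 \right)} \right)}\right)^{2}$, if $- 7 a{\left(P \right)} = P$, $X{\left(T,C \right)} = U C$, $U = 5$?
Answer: $\frac{80089}{49} \approx 1634.5$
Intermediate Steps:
$X{\left(T,C \right)} = 5 C$
$a{\left(P \right)} = - \frac{P}{7}$
$\left(-39 + a{\left(X{\left(-4,2 \right)} \right)}\right)^{2} = \left(-39 - \frac{5 \cdot 2}{7}\right)^{2} = \left(-39 - \frac{10}{7}\right)^{2} = \left(- \frac{283}{7}\right)^{2} = \frac{80089}{49}$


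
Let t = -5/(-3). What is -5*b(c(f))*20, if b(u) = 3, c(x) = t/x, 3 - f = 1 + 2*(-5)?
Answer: -300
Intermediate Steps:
t = 5/3 (t = -5*(-⅓) = 5/3 ≈ 1.6667)
f = 12 (f = 3 - (1 + 2*(-5)) = 3 - (1 - 10) = 3 - 1*(-9) = 3 + 9 = 12)
c(x) = 5/(3*x)
-5*b(c(f))*20 = -5*3*20 = -15*20 = -300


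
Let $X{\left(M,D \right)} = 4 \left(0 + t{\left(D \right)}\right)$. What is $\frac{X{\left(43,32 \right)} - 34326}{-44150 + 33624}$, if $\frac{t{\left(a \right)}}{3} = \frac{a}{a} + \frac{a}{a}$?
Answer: $\frac{17151}{5263} \approx 3.2588$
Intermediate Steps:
$t{\left(a \right)} = 6$ ($t{\left(a \right)} = 3 \left(\frac{a}{a} + \frac{a}{a}\right) = 3 \left(1 + 1\right) = 3 \cdot 2 = 6$)
$X{\left(M,D \right)} = 24$ ($X{\left(M,D \right)} = 4 \left(0 + 6\right) = 4 \cdot 6 = 24$)
$\frac{X{\left(43,32 \right)} - 34326}{-44150 + 33624} = \frac{24 - 34326}{-44150 + 33624} = - \frac{34302}{-10526} = \left(-34302\right) \left(- \frac{1}{10526}\right) = \frac{17151}{5263}$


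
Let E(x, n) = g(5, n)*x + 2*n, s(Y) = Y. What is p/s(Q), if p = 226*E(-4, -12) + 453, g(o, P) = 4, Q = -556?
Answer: 8587/556 ≈ 15.444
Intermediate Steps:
E(x, n) = 2*n + 4*x (E(x, n) = 4*x + 2*n = 2*n + 4*x)
p = -8587 (p = 226*(2*(-12) + 4*(-4)) + 453 = 226*(-24 - 16) + 453 = 226*(-40) + 453 = -9040 + 453 = -8587)
p/s(Q) = -8587/(-556) = -8587*(-1/556) = 8587/556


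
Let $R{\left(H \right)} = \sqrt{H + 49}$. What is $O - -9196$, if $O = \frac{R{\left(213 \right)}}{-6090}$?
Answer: $9196 - \frac{\sqrt{262}}{6090} \approx 9196.0$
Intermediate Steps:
$R{\left(H \right)} = \sqrt{49 + H}$
$O = - \frac{\sqrt{262}}{6090}$ ($O = \frac{\sqrt{49 + 213}}{-6090} = \sqrt{262} \left(- \frac{1}{6090}\right) = - \frac{\sqrt{262}}{6090} \approx -0.0026579$)
$O - -9196 = - \frac{\sqrt{262}}{6090} - -9196 = - \frac{\sqrt{262}}{6090} + 9196 = 9196 - \frac{\sqrt{262}}{6090}$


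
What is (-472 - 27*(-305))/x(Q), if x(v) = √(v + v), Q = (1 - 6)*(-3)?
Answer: 7763*√30/30 ≈ 1417.3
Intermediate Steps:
Q = 15 (Q = -5*(-3) = 15)
x(v) = √2*√v (x(v) = √(2*v) = √2*√v)
(-472 - 27*(-305))/x(Q) = (-472 - 27*(-305))/((√2*√15)) = (-472 + 8235)/(√30) = 7763*(√30/30) = 7763*√30/30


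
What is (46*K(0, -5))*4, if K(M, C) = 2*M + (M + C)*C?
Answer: 4600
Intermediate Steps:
K(M, C) = 2*M + C*(C + M) (K(M, C) = 2*M + (C + M)*C = 2*M + C*(C + M))
(46*K(0, -5))*4 = (46*((-5)**2 + 2*0 - 5*0))*4 = (46*(25 + 0 + 0))*4 = (46*25)*4 = 1150*4 = 4600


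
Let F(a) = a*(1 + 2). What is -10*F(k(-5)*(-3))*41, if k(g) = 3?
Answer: 11070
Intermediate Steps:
F(a) = 3*a (F(a) = a*3 = 3*a)
-10*F(k(-5)*(-3))*41 = -30*3*(-3)*41 = -30*(-9)*41 = -10*(-27)*41 = 270*41 = 11070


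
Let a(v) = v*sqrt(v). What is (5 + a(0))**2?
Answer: 25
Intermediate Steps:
a(v) = v**(3/2)
(5 + a(0))**2 = (5 + 0**(3/2))**2 = (5 + 0)**2 = 5**2 = 25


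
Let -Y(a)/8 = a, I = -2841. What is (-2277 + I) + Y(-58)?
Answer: -4654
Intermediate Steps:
Y(a) = -8*a
(-2277 + I) + Y(-58) = (-2277 - 2841) - 8*(-58) = -5118 + 464 = -4654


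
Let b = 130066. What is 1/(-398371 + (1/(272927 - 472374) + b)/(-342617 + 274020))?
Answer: -13681465859/5450325176989190 ≈ -2.5102e-6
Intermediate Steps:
1/(-398371 + (1/(272927 - 472374) + b)/(-342617 + 274020)) = 1/(-398371 + (1/(272927 - 472374) + 130066)/(-342617 + 274020)) = 1/(-398371 + (1/(-199447) + 130066)/(-68597)) = 1/(-398371 + (-1/199447 + 130066)*(-1/68597)) = 1/(-398371 + (25941273501/199447)*(-1/68597)) = 1/(-398371 - 25941273501/13681465859) = 1/(-5450325176989190/13681465859) = -13681465859/5450325176989190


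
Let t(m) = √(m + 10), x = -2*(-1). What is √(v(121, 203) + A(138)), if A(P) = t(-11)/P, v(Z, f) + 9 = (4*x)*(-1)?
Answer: √(-323748 + 138*I)/138 ≈ 0.00087875 + 4.1231*I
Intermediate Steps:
x = 2
v(Z, f) = -17 (v(Z, f) = -9 + (4*2)*(-1) = -9 + 8*(-1) = -9 - 8 = -17)
t(m) = √(10 + m)
A(P) = I/P (A(P) = √(10 - 11)/P = √(-1)/P = I/P)
√(v(121, 203) + A(138)) = √(-17 + I/138)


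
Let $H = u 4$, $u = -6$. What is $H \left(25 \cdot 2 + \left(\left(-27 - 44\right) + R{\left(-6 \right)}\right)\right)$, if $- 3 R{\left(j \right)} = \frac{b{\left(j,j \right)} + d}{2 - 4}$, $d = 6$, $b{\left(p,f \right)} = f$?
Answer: $504$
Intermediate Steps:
$R{\left(j \right)} = 1 + \frac{j}{6}$ ($R{\left(j \right)} = - \frac{\left(j + 6\right) \frac{1}{2 - 4}}{3} = - \frac{\left(6 + j\right) \frac{1}{-2}}{3} = - \frac{\left(6 + j\right) \left(- \frac{1}{2}\right)}{3} = - \frac{-3 - \frac{j}{2}}{3} = 1 + \frac{j}{6}$)
$H = -24$ ($H = \left(-6\right) 4 = -24$)
$H \left(25 \cdot 2 + \left(\left(-27 - 44\right) + R{\left(-6 \right)}\right)\right) = - 24 \left(25 \cdot 2 + \left(\left(-27 - 44\right) + \left(1 + \frac{1}{6} \left(-6\right)\right)\right)\right) = - 24 \left(50 + \left(-71 + \left(1 - 1\right)\right)\right) = - 24 \left(50 + \left(-71 + 0\right)\right) = - 24 \left(50 - 71\right) = \left(-24\right) \left(-21\right) = 504$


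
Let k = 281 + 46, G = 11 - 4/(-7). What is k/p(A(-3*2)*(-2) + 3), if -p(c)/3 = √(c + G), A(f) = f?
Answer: -109*√1302/186 ≈ -21.146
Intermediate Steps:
G = 81/7 (G = 11 - 4*(-1)/7 = 11 - 1*(-4/7) = 11 + 4/7 = 81/7 ≈ 11.571)
k = 327
p(c) = -3*√(81/7 + c) (p(c) = -3*√(c + 81/7) = -3*√(81/7 + c))
k/p(A(-3*2)*(-2) + 3) = 327/((-3*√(567 + 49*(-3*2*(-2) + 3))/7)) = 327/((-3*√(567 + 49*(-6*(-2) + 3))/7)) = 327/((-3*√(567 + 49*(12 + 3))/7)) = 327/((-3*√(567 + 49*15)/7)) = 327/((-3*√(567 + 735)/7)) = 327/((-3*√1302/7)) = 327*(-√1302/558) = -109*√1302/186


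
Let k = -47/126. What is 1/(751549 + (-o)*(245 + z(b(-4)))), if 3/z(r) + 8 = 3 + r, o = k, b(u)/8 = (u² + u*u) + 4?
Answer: 17829/13400996564 ≈ 1.3304e-6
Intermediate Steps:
b(u) = 32 + 16*u² (b(u) = 8*((u² + u*u) + 4) = 8*((u² + u²) + 4) = 8*(2*u² + 4) = 8*(4 + 2*u²) = 32 + 16*u²)
k = -47/126 (k = -47*1/126 = -47/126 ≈ -0.37302)
o = -47/126 ≈ -0.37302
z(r) = 3/(-5 + r) (z(r) = 3/(-8 + (3 + r)) = 3/(-5 + r))
1/(751549 + (-o)*(245 + z(b(-4)))) = 1/(751549 + (-1*(-47/126))*(245 + 3/(-5 + (32 + 16*(-4)²)))) = 1/(751549 + 47*(245 + 3/(-5 + (32 + 16*16)))/126) = 1/(751549 + 47*(245 + 3/(-5 + (32 + 256)))/126) = 1/(751549 + 47*(245 + 3/(-5 + 288))/126) = 1/(751549 + 47*(245 + 3/283)/126) = 1/(751549 + (47/126)*(69338/283)) = 1/(751549 + 1629443/17829) = 1/(13400996564/17829) = 17829/13400996564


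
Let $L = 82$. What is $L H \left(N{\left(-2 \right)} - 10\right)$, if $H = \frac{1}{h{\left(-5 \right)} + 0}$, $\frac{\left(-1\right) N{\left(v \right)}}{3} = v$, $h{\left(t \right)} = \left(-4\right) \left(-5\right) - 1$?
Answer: $- \frac{328}{19} \approx -17.263$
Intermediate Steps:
$h{\left(t \right)} = 19$ ($h{\left(t \right)} = 20 - 1 = 19$)
$N{\left(v \right)} = - 3 v$
$H = \frac{1}{19}$ ($H = \frac{1}{19 + 0} = \frac{1}{19} \approx 0.052632$)
$L H \left(N{\left(-2 \right)} - 10\right) = 82 \frac{\left(-3\right) \left(-2\right) - 10}{19} = 82 \frac{6 - 10}{19} = 82 \cdot \frac{1}{19} \left(-4\right) = 82 \left(- \frac{4}{19}\right) = - \frac{328}{19}$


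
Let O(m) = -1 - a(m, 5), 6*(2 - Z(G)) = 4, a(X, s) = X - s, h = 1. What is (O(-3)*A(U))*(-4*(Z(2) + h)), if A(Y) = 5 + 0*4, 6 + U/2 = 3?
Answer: -980/3 ≈ -326.67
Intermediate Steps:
U = -6 (U = -12 + 2*3 = -12 + 6 = -6)
Z(G) = 4/3 (Z(G) = 2 - 1/6*4 = 2 - 2/3 = 4/3)
A(Y) = 5 (A(Y) = 5 + 0 = 5)
O(m) = 4 - m (O(m) = -1 - (m - 1*5) = -1 - (m - 5) = -1 - (-5 + m) = -1 + (5 - m) = 4 - m)
(O(-3)*A(U))*(-4*(Z(2) + h)) = ((4 - 1*(-3))*5)*(-4*(4/3 + 1)) = ((4 + 3)*5)*(-4*7/3) = (7*5)*(-28/3) = 35*(-28/3) = -980/3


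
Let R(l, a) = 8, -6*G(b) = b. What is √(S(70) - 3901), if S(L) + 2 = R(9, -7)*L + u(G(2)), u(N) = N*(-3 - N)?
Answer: I*√30079/3 ≈ 57.811*I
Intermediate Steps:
G(b) = -b/6
S(L) = -10/9 + 8*L (S(L) = -2 + (8*L - (-⅙*2)*(3 - ⅙*2)) = -2 + (8*L - 1*(-⅓)*(3 - ⅓)) = -2 + (8*L - 1*(-⅓)*8/3) = -2 + (8*L + 8/9) = -2 + (8/9 + 8*L) = -10/9 + 8*L)
√(S(70) - 3901) = √((-10/9 + 8*70) - 3901) = √((-10/9 + 560) - 3901) = √(5030/9 - 3901) = √(-30079/9) = I*√30079/3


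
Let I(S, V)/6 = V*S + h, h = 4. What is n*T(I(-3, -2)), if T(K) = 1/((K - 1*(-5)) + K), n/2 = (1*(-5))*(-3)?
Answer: 6/25 ≈ 0.24000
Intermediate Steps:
I(S, V) = 24 + 6*S*V (I(S, V) = 6*(V*S + 4) = 6*(S*V + 4) = 6*(4 + S*V) = 24 + 6*S*V)
n = 30 (n = 2*((1*(-5))*(-3)) = 2*(-5*(-3)) = 2*15 = 30)
T(K) = 1/(5 + 2*K) (T(K) = 1/((K + 5) + K) = 1/((5 + K) + K) = 1/(5 + 2*K))
n*T(I(-3, -2)) = 30/(5 + 2*(24 + 6*(-3)*(-2))) = 30/(5 + 2*(24 + 36)) = 30/(5 + 2*60) = 30/(5 + 120) = 30/125 = 30*(1/125) = 6/25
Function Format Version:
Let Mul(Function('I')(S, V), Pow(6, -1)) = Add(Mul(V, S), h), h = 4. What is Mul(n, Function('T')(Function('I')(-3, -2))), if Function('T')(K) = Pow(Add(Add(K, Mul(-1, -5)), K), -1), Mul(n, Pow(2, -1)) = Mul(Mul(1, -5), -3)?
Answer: Rational(6, 25) ≈ 0.24000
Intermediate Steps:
Function('I')(S, V) = Add(24, Mul(6, S, V)) (Function('I')(S, V) = Mul(6, Add(Mul(V, S), 4)) = Mul(6, Add(Mul(S, V), 4)) = Mul(6, Add(4, Mul(S, V))) = Add(24, Mul(6, S, V)))
n = 30 (n = Mul(2, Mul(Mul(1, -5), -3)) = Mul(2, Mul(-5, -3)) = Mul(2, 15) = 30)
Function('T')(K) = Pow(Add(5, Mul(2, K)), -1) (Function('T')(K) = Pow(Add(Add(K, 5), K), -1) = Pow(Add(Add(5, K), K), -1) = Pow(Add(5, Mul(2, K)), -1))
Mul(n, Function('T')(Function('I')(-3, -2))) = Mul(30, Pow(Add(5, Mul(2, Add(24, Mul(6, -3, -2)))), -1)) = Mul(30, Pow(Add(5, Mul(2, Add(24, 36))), -1)) = Mul(30, Pow(Add(5, Mul(2, 60)), -1)) = Mul(30, Pow(Add(5, 120), -1)) = Mul(30, Pow(125, -1)) = Mul(30, Rational(1, 125)) = Rational(6, 25)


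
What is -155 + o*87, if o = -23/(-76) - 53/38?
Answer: -19001/76 ≈ -250.01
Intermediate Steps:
o = -83/76 (o = -23*(-1/76) - 53*1/38 = 23/76 - 53/38 = -83/76 ≈ -1.0921)
-155 + o*87 = -155 - 83/76*87 = -155 - 7221/76 = -19001/76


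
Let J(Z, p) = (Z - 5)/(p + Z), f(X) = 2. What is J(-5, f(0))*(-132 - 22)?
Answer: -1540/3 ≈ -513.33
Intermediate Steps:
J(Z, p) = (-5 + Z)/(Z + p)
J(-5, f(0))*(-132 - 22) = ((-5 - 5)/(-5 + 2))*(-132 - 22) = (-10/(-3))*(-154) = -1/3*(-10)*(-154) = (10/3)*(-154) = -1540/3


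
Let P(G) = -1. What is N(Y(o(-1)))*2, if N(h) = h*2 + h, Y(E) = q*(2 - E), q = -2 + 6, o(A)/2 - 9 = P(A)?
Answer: -336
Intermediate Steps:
o(A) = 16 (o(A) = 18 + 2*(-1) = 18 - 2 = 16)
q = 4
Y(E) = 8 - 4*E (Y(E) = 4*(2 - E) = 8 - 4*E)
N(h) = 3*h (N(h) = 2*h + h = 3*h)
N(Y(o(-1)))*2 = (3*(8 - 4*16))*2 = (3*(8 - 64))*2 = (3*(-56))*2 = -168*2 = -336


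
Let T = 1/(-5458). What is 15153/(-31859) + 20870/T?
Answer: -3629009642293/31859 ≈ -1.1391e+8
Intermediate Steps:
T = -1/5458 ≈ -0.00018322
15153/(-31859) + 20870/T = 15153/(-31859) + 20870/(-1/5458) = 15153*(-1/31859) + 20870*(-5458) = -15153/31859 - 113908460 = -3629009642293/31859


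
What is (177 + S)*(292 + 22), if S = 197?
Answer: 117436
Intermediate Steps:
(177 + S)*(292 + 22) = (177 + 197)*(292 + 22) = 374*314 = 117436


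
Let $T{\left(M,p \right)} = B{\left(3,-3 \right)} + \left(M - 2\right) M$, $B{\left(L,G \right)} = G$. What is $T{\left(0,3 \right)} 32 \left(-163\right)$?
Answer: $15648$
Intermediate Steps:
$T{\left(M,p \right)} = -3 + M \left(-2 + M\right)$ ($T{\left(M,p \right)} = -3 + \left(M - 2\right) M = -3 + \left(-2 + M\right) M = -3 + M \left(-2 + M\right)$)
$T{\left(0,3 \right)} 32 \left(-163\right) = \left(-3 + 0^{2} - 0\right) 32 \left(-163\right) = \left(-3 + 0 + 0\right) 32 \left(-163\right) = \left(-3\right) 32 \left(-163\right) = \left(-96\right) \left(-163\right) = 15648$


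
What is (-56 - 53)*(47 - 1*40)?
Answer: -763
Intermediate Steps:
(-56 - 53)*(47 - 1*40) = -109*(47 - 40) = -109*7 = -763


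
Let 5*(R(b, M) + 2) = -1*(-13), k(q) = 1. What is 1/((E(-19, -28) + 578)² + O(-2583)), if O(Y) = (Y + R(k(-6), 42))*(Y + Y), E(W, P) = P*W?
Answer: 5/72863892 ≈ 6.8621e-8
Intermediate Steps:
R(b, M) = ⅗ (R(b, M) = -2 + (-1*(-13))/5 = -2 + (⅕)*13 = -2 + 13/5 = ⅗)
O(Y) = 2*Y*(⅗ + Y) (O(Y) = (Y + ⅗)*(Y + Y) = (⅗ + Y)*(2*Y) = 2*Y*(⅗ + Y))
1/((E(-19, -28) + 578)² + O(-2583)) = 1/((-28*(-19) + 578)² + (⅖)*(-2583)*(3 + 5*(-2583))) = 1/((532 + 578)² + (⅖)*(-2583)*(3 - 12915)) = 1/(1110² + (⅖)*(-2583)*(-12912)) = 1/(1232100 + 66703392/5) = 1/(72863892/5) = 5/72863892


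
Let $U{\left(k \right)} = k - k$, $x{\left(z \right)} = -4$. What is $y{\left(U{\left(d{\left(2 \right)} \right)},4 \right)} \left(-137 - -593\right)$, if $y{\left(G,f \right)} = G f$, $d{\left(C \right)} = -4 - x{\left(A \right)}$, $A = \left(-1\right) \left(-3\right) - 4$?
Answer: $0$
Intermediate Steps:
$A = -1$ ($A = 3 - 4 = -1$)
$d{\left(C \right)} = 0$ ($d{\left(C \right)} = -4 - -4 = -4 + 4 = 0$)
$U{\left(k \right)} = 0$
$y{\left(U{\left(d{\left(2 \right)} \right)},4 \right)} \left(-137 - -593\right) = 0 \cdot 4 \left(-137 - -593\right) = 0 \left(-137 + 593\right) = 0 \cdot 456 = 0$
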